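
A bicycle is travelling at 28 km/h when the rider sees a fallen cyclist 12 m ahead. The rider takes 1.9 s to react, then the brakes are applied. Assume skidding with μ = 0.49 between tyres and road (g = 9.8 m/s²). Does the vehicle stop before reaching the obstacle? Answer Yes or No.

28 km/h ÷ 3.6 = 7.7778 m/s.
a = μg = 0.49 × 9.8 = 4.802 m/s².
Reaction distance = 7.7778 × 1.9 = 14.778 m.
Braking distance = v²/(2a) = 60.494 / 9.604 = 6.299 m.
Total stopping distance = 14.778 + 6.299 = 21.077 m, vs 12 m available — it cannot stop in time and overshoots by 21.077 − 12 = 9.077 m.

No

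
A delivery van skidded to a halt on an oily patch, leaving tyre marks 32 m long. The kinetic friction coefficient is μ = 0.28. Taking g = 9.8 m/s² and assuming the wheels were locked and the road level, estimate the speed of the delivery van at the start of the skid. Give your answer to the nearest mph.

Initial speed ≈ 30 mph

Deceleration a = μg = 0.28 × 9.8 = 2.744 m/s².
v = √(2a·d) = √(2 × 2.744 × 32) = √175.616 = 13.2520 m/s.
= 13.2520 ÷ 0.44704 = 29.644 mph.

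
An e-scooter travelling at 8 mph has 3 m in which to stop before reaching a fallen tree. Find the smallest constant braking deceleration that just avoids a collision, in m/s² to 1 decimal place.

Required deceleration ≈ 2.1 m/s²

8 mph × 0.44704 = 3.5763 m/s.
v² = 2a·d ⇒ a = v²/(2d) = 3.5763² / (2 × 3.000) = 12.790 / 6.000 = 2.1317 m/s².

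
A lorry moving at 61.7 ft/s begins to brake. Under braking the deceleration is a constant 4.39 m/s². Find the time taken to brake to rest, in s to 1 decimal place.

61.7 ft/s × 0.3048 = 18.8062 m/s.
Braking time = v/a = 18.8062 / 4.390 = 4.284 s.

Braking time ≈ 4.3 s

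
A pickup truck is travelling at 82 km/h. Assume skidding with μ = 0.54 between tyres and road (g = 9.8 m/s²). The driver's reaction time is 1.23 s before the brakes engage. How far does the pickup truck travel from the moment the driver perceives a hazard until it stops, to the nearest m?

Total stopping distance ≈ 77 m

82 km/h ÷ 3.6 = 22.7778 m/s.
a = μg = 0.54 × 9.8 = 5.292 m/s².
Reaction distance = v·t_r = 22.7778 × 1.23 = 28.017 m.
Braking distance = v²/(2a) = 22.7778² / (2 × 5.292) = 518.828 / 10.584 = 49.020 m.
Total = 28.017 + 49.020 = 77.037 m.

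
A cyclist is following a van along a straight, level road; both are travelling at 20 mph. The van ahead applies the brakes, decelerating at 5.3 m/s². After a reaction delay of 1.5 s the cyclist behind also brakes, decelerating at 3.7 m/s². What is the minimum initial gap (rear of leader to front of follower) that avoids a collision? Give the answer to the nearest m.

Minimum gap ≈ 17 m

20 mph × 0.44704 = 8.9408 m/s.
Leader travels v²/(2a_L) = 79.938 / 10.600 = 7.541 m before stopping.
Follower covers v·t_r = 8.9408 × 1.5 = 13.411 m while reacting, then v²/(2a_F) = 79.938 / 7.400 = 10.802 m while braking, for a total of 13.411 + 10.802 = 24.213 m.
Since a_F ≤ a_L and the follower starts braking later, the follower is never slower than the leader, so the closest approach is when both have stopped.
Minimum gap = 24.213 − 7.541 = 16.672 m.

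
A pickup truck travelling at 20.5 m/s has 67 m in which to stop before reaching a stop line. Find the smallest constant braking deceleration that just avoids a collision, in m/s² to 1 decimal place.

v² = 2a·d ⇒ a = v²/(2d) = 20.5000² / (2 × 67.000) = 420.250 / 134.000 = 3.1362 m/s².

Required deceleration ≈ 3.1 m/s²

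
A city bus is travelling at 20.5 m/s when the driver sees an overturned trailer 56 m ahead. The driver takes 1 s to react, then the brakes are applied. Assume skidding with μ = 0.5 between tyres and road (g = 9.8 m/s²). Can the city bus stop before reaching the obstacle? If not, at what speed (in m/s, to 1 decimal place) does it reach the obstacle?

a = μg = 0.5 × 9.8 = 4.900 m/s².
Reaction distance = 20.5000 × 1 = 20.500 m.
Braking distance needed to stop: v²/(2a) = 420.250 / 9.800 = 42.883 m, so total needed = 20.500 + 42.883 = 63.383 m > 56 m — it cannot stop.
Distance remaining when braking begins: 56 − 20.500 = 35.500 m.
v² = v₀² − 2a·d = 420.250 − 2 × 4.900 × 35.500 = 72.350 m²/s².
v = √72.350 = 8.506 m/s.

No — it strikes the obstacle at 8.5 m/s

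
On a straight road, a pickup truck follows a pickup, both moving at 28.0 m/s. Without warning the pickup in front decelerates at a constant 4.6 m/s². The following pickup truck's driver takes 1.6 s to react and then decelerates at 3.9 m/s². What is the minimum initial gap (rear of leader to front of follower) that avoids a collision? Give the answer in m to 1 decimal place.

Minimum gap ≈ 60.1 m

Leader travels v²/(2a_L) = 784.000 / 9.200 = 85.217 m before stopping.
Follower covers v·t_r = 28.0000 × 1.6 = 44.800 m while reacting, then v²/(2a_F) = 784.000 / 7.800 = 100.513 m while braking, for a total of 44.800 + 100.513 = 145.313 m.
Since a_F ≤ a_L and the follower starts braking later, the follower is never slower than the leader, so the closest approach is when both have stopped.
Minimum gap = 145.313 − 85.217 = 60.096 m.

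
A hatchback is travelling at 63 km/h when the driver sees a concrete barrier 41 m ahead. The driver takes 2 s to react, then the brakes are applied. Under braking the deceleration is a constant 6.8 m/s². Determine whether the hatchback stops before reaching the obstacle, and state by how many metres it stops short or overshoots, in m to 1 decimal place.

63 km/h ÷ 3.6 = 17.5000 m/s.
Reaction distance = 17.5000 × 2 = 35.000 m.
Braking distance = v²/(2a) = 306.250 / 13.600 = 22.518 m.
Total stopping distance = 35.000 + 22.518 = 57.518 m, vs 41 m available — it cannot stop in time and overshoots by 57.518 − 41 = 16.518 m.

No — it overshoots by 16.5 m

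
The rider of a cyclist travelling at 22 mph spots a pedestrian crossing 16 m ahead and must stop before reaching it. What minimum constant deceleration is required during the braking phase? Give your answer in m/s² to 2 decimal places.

22 mph × 0.44704 = 9.8349 m/s.
v² = 2a·d ⇒ a = v²/(2d) = 9.8349² / (2 × 16.000) = 96.725 / 32.000 = 3.0227 m/s².

Required deceleration ≈ 3.02 m/s²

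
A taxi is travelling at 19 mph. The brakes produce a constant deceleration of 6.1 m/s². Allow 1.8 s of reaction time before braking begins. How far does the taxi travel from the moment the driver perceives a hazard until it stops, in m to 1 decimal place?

Total stopping distance ≈ 21.2 m

19 mph × 0.44704 = 8.4938 m/s.
Reaction distance = v·t_r = 8.4938 × 1.8 = 15.289 m.
Braking distance = v²/(2a) = 8.4938² / (2 × 6.100) = 72.145 / 12.200 = 5.914 m.
Total = 15.289 + 5.914 = 21.203 m.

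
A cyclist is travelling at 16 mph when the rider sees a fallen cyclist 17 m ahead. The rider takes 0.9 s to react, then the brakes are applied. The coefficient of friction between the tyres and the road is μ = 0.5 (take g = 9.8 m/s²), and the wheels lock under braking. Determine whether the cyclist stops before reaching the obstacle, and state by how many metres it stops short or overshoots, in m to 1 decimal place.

Yes — it stops 5.3 m short of the obstacle

16 mph × 0.44704 = 7.1526 m/s.
a = μg = 0.5 × 9.8 = 4.900 m/s².
Reaction distance = 7.1526 × 0.9 = 6.437 m.
Braking distance = v²/(2a) = 51.160 / 9.800 = 5.220 m.
Total stopping distance = 6.437 + 5.220 = 11.657 m, vs 17 m available — it stops with 17 − 11.657 = 5.343 m to spare.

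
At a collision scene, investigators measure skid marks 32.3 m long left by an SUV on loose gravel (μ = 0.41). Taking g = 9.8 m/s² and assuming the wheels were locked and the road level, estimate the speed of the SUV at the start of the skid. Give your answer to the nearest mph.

Deceleration a = μg = 0.41 × 9.8 = 4.018 m/s².
v = √(2a·d) = √(2 × 4.018 × 32.3) = √259.563 = 16.1110 m/s.
= 16.1110 ÷ 0.44704 = 36.039 mph.

Initial speed ≈ 36 mph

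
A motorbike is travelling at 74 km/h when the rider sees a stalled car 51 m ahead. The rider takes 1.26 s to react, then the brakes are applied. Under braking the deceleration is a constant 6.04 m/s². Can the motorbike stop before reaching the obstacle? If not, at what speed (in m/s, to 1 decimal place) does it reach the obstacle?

74 km/h ÷ 3.6 = 20.5556 m/s.
Reaction distance = 20.5556 × 1.26 = 25.900 m.
Braking distance needed to stop: v²/(2a) = 422.533 / 12.080 = 34.978 m, so total needed = 25.900 + 34.978 = 60.878 m > 51 m — it cannot stop.
Distance remaining when braking begins: 51 − 25.900 = 25.100 m.
v² = v₀² − 2a·d = 422.533 − 2 × 6.040 × 25.100 = 119.325 m²/s².
v = √119.325 = 10.924 m/s.

No — it strikes the obstacle at 10.9 m/s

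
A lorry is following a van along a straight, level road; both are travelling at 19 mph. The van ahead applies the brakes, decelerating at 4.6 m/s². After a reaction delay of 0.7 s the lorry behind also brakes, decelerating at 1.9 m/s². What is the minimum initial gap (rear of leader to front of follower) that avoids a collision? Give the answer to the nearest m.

Minimum gap ≈ 17 m

19 mph × 0.44704 = 8.4938 m/s.
Leader travels v²/(2a_L) = 72.145 / 9.200 = 7.842 m before stopping.
Follower covers v·t_r = 8.4938 × 0.7 = 5.946 m while reacting, then v²/(2a_F) = 72.145 / 3.800 = 18.986 m while braking, for a total of 5.946 + 18.986 = 24.932 m.
Since a_F ≤ a_L and the follower starts braking later, the follower is never slower than the leader, so the closest approach is when both have stopped.
Minimum gap = 24.932 − 7.842 = 17.090 m.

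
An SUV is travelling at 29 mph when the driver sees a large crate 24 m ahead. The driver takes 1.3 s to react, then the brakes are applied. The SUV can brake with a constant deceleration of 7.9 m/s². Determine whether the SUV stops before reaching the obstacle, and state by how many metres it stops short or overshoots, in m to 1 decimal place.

29 mph × 0.44704 = 12.9642 m/s.
Reaction distance = 12.9642 × 1.3 = 16.853 m.
Braking distance = v²/(2a) = 168.070 / 15.800 = 10.637 m.
Total stopping distance = 16.853 + 10.637 = 27.490 m, vs 24 m available — it cannot stop in time and overshoots by 27.490 − 24 = 3.490 m.

No — it overshoots by 3.5 m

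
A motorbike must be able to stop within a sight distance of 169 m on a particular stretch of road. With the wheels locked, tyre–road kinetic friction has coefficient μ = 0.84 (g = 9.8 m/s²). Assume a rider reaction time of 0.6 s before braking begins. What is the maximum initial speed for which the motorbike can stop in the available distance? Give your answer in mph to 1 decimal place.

a = μg = 0.84 × 9.8 = 8.232 m/s².
Stopping distance: v·t_r + v²/(2a) = 169 with t_r = 0.6 s and a = 8.232 m/s².
So v² + 9.878 v − 2782.42 = 0.
Positive root: v = −a·t_r + √((a·t_r)² + 2a·d) = −4.939 + √(24.394 + 2782.42) = 48.0404 m/s.
48.0404 m/s ÷ 0.44704 = 107.463 mph.

Maximum speed ≈ 107.5 mph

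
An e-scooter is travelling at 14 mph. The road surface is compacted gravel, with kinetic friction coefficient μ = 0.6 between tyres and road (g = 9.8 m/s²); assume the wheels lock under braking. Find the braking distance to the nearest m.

14 mph × 0.44704 = 6.2586 m/s.
a = μg = 0.6 × 9.8 = 5.880 m/s².
Braking distance = v²/(2a) = 6.2586² / (2 × 5.880) = 39.170 / 11.760 = 3.331 m.

Braking distance ≈ 3 m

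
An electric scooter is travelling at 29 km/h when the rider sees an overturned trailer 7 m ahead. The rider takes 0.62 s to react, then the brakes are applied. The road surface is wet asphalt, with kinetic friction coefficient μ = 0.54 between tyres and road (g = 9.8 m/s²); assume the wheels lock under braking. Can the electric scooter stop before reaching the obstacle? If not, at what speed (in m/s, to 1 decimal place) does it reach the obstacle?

No — it strikes the obstacle at 6.6 m/s

29 km/h ÷ 3.6 = 8.0556 m/s.
a = μg = 0.54 × 9.8 = 5.292 m/s².
Reaction distance = 8.0556 × 0.62 = 4.994 m.
Braking distance needed to stop: v²/(2a) = 64.893 / 10.584 = 6.131 m, so total needed = 4.994 + 6.131 = 11.125 m > 7 m — it cannot stop.
Distance remaining when braking begins: 7 − 4.994 = 2.006 m.
v² = v₀² − 2a·d = 64.893 − 2 × 5.292 × 2.006 = 43.661 m²/s².
v = √43.661 = 6.608 m/s.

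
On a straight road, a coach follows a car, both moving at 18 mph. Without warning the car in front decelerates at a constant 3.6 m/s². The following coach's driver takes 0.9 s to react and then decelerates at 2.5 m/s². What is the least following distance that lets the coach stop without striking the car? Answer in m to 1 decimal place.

18 mph × 0.44704 = 8.0467 m/s.
Leader travels v²/(2a_L) = 64.749 / 7.200 = 8.993 m before stopping.
Follower covers v·t_r = 8.0467 × 0.9 = 7.242 m while reacting, then v²/(2a_F) = 64.749 / 5.000 = 12.950 m while braking, for a total of 7.242 + 12.950 = 20.192 m.
Since a_F ≤ a_L and the follower starts braking later, the follower is never slower than the leader, so the closest approach is when both have stopped.
Minimum gap = 20.192 − 8.993 = 11.199 m.

Minimum gap ≈ 11.2 m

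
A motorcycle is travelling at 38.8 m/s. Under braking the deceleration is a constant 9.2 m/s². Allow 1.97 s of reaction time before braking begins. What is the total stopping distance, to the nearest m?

Reaction distance = v·t_r = 38.8000 × 1.97 = 76.436 m.
Braking distance = v²/(2a) = 38.8000² / (2 × 9.200) = 1505.440 / 18.400 = 81.817 m.
Total = 76.436 + 81.817 = 158.253 m.

Total stopping distance ≈ 158 m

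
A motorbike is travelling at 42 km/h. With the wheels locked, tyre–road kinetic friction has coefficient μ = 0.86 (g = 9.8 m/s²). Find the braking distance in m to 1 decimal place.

42 km/h ÷ 3.6 = 11.6667 m/s.
a = μg = 0.86 × 9.8 = 8.428 m/s².
Braking distance = v²/(2a) = 11.6667² / (2 × 8.428) = 136.112 / 16.856 = 8.075 m.

Braking distance ≈ 8.1 m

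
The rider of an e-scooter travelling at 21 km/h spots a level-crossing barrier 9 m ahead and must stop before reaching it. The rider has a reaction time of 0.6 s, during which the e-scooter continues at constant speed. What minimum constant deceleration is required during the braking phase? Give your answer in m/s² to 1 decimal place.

21 km/h ÷ 3.6 = 5.8333 m/s.
Distance covered during reaction = 5.8333 × 0.6 = 3.500 m.
Distance available for braking: 9 − 3.500 = 5.500 m.
v² = 2a·d ⇒ a = v²/(2d) = 5.8333² / (2 × 5.500) = 34.027 / 11.000 = 3.0934 m/s².

Required deceleration ≈ 3.1 m/s²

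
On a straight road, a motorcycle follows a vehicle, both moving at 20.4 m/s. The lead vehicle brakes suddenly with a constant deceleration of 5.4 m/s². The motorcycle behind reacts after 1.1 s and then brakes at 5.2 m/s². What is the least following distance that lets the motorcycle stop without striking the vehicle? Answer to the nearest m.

Leader travels v²/(2a_L) = 416.160 / 10.800 = 38.533 m before stopping.
Follower covers v·t_r = 20.4000 × 1.1 = 22.440 m while reacting, then v²/(2a_F) = 416.160 / 10.400 = 40.015 m while braking, for a total of 22.440 + 40.015 = 62.455 m.
Since a_F ≤ a_L and the follower starts braking later, the follower is never slower than the leader, so the closest approach is when both have stopped.
Minimum gap = 62.455 − 38.533 = 23.922 m.

Minimum gap ≈ 24 m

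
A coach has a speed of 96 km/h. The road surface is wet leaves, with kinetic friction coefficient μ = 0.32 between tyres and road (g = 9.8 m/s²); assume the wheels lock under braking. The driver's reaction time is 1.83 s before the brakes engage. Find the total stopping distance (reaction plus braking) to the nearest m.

Total stopping distance ≈ 162 m

96 km/h ÷ 3.6 = 26.6667 m/s.
a = μg = 0.32 × 9.8 = 3.136 m/s².
Reaction distance = v·t_r = 26.6667 × 1.83 = 48.800 m.
Braking distance = v²/(2a) = 26.6667² / (2 × 3.136) = 711.113 / 6.272 = 113.379 m.
Total = 48.800 + 113.379 = 162.179 m.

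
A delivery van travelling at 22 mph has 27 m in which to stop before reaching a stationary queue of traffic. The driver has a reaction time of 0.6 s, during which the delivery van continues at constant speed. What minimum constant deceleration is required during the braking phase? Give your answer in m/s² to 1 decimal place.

22 mph × 0.44704 = 9.8349 m/s.
Distance covered during reaction = 9.8349 × 0.6 = 5.901 m.
Distance available for braking: 27 − 5.901 = 21.099 m.
v² = 2a·d ⇒ a = v²/(2d) = 9.8349² / (2 × 21.099) = 96.725 / 42.198 = 2.2922 m/s².

Required deceleration ≈ 2.3 m/s²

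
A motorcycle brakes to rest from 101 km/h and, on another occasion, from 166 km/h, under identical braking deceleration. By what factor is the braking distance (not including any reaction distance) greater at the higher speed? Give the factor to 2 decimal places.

Factor ≈ 2.70

Braking distance d = v²/(2a), so with a fixed, d ∝ v².
Factor = (166/101)² = 1.6436² = 2.7014.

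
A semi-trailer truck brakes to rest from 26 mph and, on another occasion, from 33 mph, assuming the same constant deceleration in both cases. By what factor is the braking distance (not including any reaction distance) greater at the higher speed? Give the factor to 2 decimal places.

Factor ≈ 1.61

Braking distance d = v²/(2a), so with a fixed, d ∝ v².
Factor = (33/26)² = 1.2692² = 1.6109.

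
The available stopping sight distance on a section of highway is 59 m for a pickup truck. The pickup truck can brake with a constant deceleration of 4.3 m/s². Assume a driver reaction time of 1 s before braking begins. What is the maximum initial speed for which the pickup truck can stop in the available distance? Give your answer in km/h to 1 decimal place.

Maximum speed ≈ 67.1 km/h

Stopping distance: v·t_r + v²/(2a) = 59 with t_r = 1 s and a = 4.300 m/s².
So v² + 8.600 v − 507.40 = 0.
Positive root: v = −a·t_r + √((a·t_r)² + 2a·d) = −4.300 + √(18.490 + 507.40) = 18.6323 m/s.
18.6323 m/s × 3.6 = 67.076 km/h.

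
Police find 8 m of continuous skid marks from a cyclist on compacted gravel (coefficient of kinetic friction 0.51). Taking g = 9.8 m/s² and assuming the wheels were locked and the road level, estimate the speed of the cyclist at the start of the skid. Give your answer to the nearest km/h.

Deceleration a = μg = 0.51 × 9.8 = 4.998 m/s².
v = √(2a·d) = √(2 × 4.998 × 8) = √79.968 = 8.9425 m/s.
= 8.9425 × 3.6 = 32.193 km/h.

Initial speed ≈ 32 km/h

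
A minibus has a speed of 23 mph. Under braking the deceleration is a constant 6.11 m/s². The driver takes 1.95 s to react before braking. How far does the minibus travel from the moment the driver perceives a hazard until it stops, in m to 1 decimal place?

Total stopping distance ≈ 28.7 m

23 mph × 0.44704 = 10.2819 m/s.
Reaction distance = v·t_r = 10.2819 × 1.95 = 20.050 m.
Braking distance = v²/(2a) = 10.2819² / (2 × 6.110) = 105.717 / 12.220 = 8.651 m.
Total = 20.050 + 8.651 = 28.701 m.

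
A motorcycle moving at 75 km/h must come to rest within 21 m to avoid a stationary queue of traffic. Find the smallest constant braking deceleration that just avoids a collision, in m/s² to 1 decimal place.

75 km/h ÷ 3.6 = 20.8333 m/s.
v² = 2a·d ⇒ a = v²/(2d) = 20.8333² / (2 × 21.000) = 434.026 / 42.000 = 10.3340 m/s².

Required deceleration ≈ 10.3 m/s²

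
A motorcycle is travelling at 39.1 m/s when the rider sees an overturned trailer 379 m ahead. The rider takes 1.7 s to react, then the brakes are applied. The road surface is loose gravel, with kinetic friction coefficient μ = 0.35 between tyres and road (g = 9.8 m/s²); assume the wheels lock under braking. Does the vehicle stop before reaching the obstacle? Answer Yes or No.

a = μg = 0.35 × 9.8 = 3.430 m/s².
Reaction distance = 39.1000 × 1.7 = 66.470 m.
Braking distance = v²/(2a) = 1528.810 / 6.860 = 222.859 m.
Total stopping distance = 66.470 + 222.859 = 289.329 m, vs 379 m available — it stops with 379 − 289.329 = 89.671 m to spare.

Yes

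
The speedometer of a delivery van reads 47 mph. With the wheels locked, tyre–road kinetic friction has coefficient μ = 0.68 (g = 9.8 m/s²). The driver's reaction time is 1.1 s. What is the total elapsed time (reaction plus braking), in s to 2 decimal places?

47 mph × 0.44704 = 21.0109 m/s.
a = μg = 0.68 × 9.8 = 6.664 m/s².
Braking time = v/a = 21.0109 / 6.664 = 3.153 s.
Total = 1.1 + 3.153 = 4.253 s.

Total time ≈ 4.25 s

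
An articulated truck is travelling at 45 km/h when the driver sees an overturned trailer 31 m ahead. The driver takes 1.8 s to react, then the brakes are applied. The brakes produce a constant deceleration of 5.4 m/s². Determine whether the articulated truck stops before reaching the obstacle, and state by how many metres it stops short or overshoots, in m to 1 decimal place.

No — it overshoots by 6.0 m

45 km/h ÷ 3.6 = 12.5000 m/s.
Reaction distance = 12.5000 × 1.8 = 22.500 m.
Braking distance = v²/(2a) = 156.250 / 10.800 = 14.468 m.
Total stopping distance = 22.500 + 14.468 = 36.968 m, vs 31 m available — it cannot stop in time and overshoots by 36.968 − 31 = 5.968 m.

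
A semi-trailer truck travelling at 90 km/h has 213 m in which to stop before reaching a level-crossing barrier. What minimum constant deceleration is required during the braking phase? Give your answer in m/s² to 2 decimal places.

90 km/h ÷ 3.6 = 25.0000 m/s.
v² = 2a·d ⇒ a = v²/(2d) = 25.0000² / (2 × 213.000) = 625.000 / 426.000 = 1.4671 m/s².

Required deceleration ≈ 1.47 m/s²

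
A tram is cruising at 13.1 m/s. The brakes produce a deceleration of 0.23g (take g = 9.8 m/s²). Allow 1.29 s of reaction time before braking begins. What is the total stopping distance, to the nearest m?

a = 0.23 × 9.8 = 2.254 m/s².
Reaction distance = v·t_r = 13.1000 × 1.29 = 16.899 m.
Braking distance = v²/(2a) = 13.1000² / (2 × 2.254) = 171.610 / 4.508 = 38.068 m.
Total = 16.899 + 38.068 = 54.967 m.

Total stopping distance ≈ 55 m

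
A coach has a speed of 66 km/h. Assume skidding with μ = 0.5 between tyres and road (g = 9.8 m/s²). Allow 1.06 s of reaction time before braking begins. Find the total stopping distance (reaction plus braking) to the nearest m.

66 km/h ÷ 3.6 = 18.3333 m/s.
a = μg = 0.5 × 9.8 = 4.900 m/s².
Reaction distance = v·t_r = 18.3333 × 1.06 = 19.433 m.
Braking distance = v²/(2a) = 18.3333² / (2 × 4.900) = 336.110 / 9.800 = 34.297 m.
Total = 19.433 + 34.297 = 53.730 m.

Total stopping distance ≈ 54 m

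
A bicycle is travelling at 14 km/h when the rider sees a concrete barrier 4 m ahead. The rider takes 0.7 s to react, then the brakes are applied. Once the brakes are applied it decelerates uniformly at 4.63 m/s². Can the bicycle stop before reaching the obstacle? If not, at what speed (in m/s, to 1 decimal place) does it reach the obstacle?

No — it strikes the obstacle at 1.8 m/s

14 km/h ÷ 3.6 = 3.8889 m/s.
Reaction distance = 3.8889 × 0.7 = 2.722 m.
Braking distance needed to stop: v²/(2a) = 15.124 / 9.260 = 1.633 m, so total needed = 2.722 + 1.633 = 4.355 m > 4 m — it cannot stop.
Distance remaining when braking begins: 4 − 2.722 = 1.278 m.
v² = v₀² − 2a·d = 15.124 − 2 × 4.630 × 1.278 = 3.290 m²/s².
v = √3.290 = 1.814 m/s.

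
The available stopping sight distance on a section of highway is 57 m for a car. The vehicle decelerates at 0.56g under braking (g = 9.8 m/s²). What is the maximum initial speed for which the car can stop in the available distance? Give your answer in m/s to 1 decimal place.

a = 0.56 × 9.8 = 5.488 m/s².
v²/(2a) = d ⇒ v = √(2 × 5.488 × 57) = √625.63 = 25.0126 m/s.

Maximum speed ≈ 25.0 m/s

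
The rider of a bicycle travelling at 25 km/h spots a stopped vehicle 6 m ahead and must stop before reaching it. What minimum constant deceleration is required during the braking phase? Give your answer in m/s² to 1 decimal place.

25 km/h ÷ 3.6 = 6.9444 m/s.
v² = 2a·d ⇒ a = v²/(2d) = 6.9444² / (2 × 6.000) = 48.225 / 12.000 = 4.0187 m/s².

Required deceleration ≈ 4.0 m/s²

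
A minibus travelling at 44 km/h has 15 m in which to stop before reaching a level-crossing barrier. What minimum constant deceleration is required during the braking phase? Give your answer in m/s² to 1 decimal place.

44 km/h ÷ 3.6 = 12.2222 m/s.
v² = 2a·d ⇒ a = v²/(2d) = 12.2222² / (2 × 15.000) = 149.382 / 30.000 = 4.9794 m/s².

Required deceleration ≈ 5.0 m/s²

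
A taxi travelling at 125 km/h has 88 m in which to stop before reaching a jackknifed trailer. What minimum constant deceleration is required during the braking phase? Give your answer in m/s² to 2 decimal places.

Required deceleration ≈ 6.85 m/s²

125 km/h ÷ 3.6 = 34.7222 m/s.
v² = 2a·d ⇒ a = v²/(2d) = 34.7222² / (2 × 88.000) = 1205.631 / 176.000 = 6.8502 m/s².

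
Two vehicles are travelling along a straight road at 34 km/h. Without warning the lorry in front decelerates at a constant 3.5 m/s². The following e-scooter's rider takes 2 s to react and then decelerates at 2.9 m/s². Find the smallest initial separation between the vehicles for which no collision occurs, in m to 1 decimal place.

Minimum gap ≈ 21.5 m

34 km/h ÷ 3.6 = 9.4444 m/s.
Leader travels v²/(2a_L) = 89.197 / 7.000 = 12.742 m before stopping.
Follower covers v·t_r = 9.4444 × 2 = 18.889 m while reacting, then v²/(2a_F) = 89.197 / 5.800 = 15.379 m while braking, for a total of 18.889 + 15.379 = 34.268 m.
Since a_F ≤ a_L and the follower starts braking later, the follower is never slower than the leader, so the closest approach is when both have stopped.
Minimum gap = 34.268 − 12.742 = 21.526 m.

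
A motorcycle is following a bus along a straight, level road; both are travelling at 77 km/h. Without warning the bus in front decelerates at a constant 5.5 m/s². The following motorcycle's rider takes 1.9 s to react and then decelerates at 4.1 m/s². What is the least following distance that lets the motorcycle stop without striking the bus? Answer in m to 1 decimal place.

77 km/h ÷ 3.6 = 21.3889 m/s.
Leader travels v²/(2a_L) = 457.485 / 11.000 = 41.590 m before stopping.
Follower covers v·t_r = 21.3889 × 1.9 = 40.639 m while reacting, then v²/(2a_F) = 457.485 / 8.200 = 55.791 m while braking, for a total of 40.639 + 55.791 = 96.430 m.
Since a_F ≤ a_L and the follower starts braking later, the follower is never slower than the leader, so the closest approach is when both have stopped.
Minimum gap = 96.430 − 41.590 = 54.840 m.

Minimum gap ≈ 54.8 m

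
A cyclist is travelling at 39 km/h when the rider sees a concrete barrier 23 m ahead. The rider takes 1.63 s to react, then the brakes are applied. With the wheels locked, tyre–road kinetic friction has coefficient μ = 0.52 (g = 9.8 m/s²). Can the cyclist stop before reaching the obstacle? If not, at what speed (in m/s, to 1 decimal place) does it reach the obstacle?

39 km/h ÷ 3.6 = 10.8333 m/s.
a = μg = 0.52 × 9.8 = 5.096 m/s².
Reaction distance = 10.8333 × 1.63 = 17.658 m.
Braking distance needed to stop: v²/(2a) = 117.360 / 10.192 = 11.515 m, so total needed = 17.658 + 11.515 = 29.173 m > 23 m — it cannot stop.
Distance remaining when braking begins: 23 − 17.658 = 5.342 m.
v² = v₀² − 2a·d = 117.360 − 2 × 5.096 × 5.342 = 62.914 m²/s².
v = √62.914 = 7.932 m/s.

No — it strikes the obstacle at 7.9 m/s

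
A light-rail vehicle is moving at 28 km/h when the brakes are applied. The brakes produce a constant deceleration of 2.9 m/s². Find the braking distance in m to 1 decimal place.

Braking distance ≈ 10.4 m

28 km/h ÷ 3.6 = 7.7778 m/s.
Braking distance = v²/(2a) = 7.7778² / (2 × 2.900) = 60.494 / 5.800 = 10.430 m.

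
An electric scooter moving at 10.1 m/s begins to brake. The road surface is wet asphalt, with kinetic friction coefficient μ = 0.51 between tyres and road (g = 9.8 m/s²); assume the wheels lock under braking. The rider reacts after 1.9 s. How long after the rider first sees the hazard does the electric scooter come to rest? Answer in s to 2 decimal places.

Total time ≈ 3.92 s

a = μg = 0.51 × 9.8 = 4.998 m/s².
Braking time = v/a = 10.1000 / 4.998 = 2.021 s.
Total = 1.9 + 2.021 = 3.921 s.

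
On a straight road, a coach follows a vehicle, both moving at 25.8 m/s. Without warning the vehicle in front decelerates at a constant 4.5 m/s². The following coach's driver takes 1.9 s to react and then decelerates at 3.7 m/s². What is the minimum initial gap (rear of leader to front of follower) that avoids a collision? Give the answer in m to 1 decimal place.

Leader travels v²/(2a_L) = 665.640 / 9.000 = 73.960 m before stopping.
Follower covers v·t_r = 25.8000 × 1.9 = 49.020 m while reacting, then v²/(2a_F) = 665.640 / 7.400 = 89.951 m while braking, for a total of 49.020 + 89.951 = 138.971 m.
Since a_F ≤ a_L and the follower starts braking later, the follower is never slower than the leader, so the closest approach is when both have stopped.
Minimum gap = 138.971 − 73.960 = 65.011 m.

Minimum gap ≈ 65.0 m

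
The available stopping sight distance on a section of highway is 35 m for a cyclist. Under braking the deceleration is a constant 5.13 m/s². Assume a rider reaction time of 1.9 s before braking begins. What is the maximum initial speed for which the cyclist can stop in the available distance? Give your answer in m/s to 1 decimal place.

Stopping distance: v·t_r + v²/(2a) = 35 with t_r = 1.9 s and a = 5.130 m/s².
So v² + 19.494 v − 359.10 = 0.
Positive root: v = −a·t_r + √((a·t_r)² + 2a·d) = −9.747 + √(95.004 + 359.10) = 11.5627 m/s.

Maximum speed ≈ 11.6 m/s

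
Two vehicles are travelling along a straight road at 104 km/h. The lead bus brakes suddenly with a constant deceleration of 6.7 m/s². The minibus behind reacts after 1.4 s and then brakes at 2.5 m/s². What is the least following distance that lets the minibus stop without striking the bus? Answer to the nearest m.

104 km/h ÷ 3.6 = 28.8889 m/s.
Leader travels v²/(2a_L) = 834.569 / 13.400 = 62.281 m before stopping.
Follower covers v·t_r = 28.8889 × 1.4 = 40.444 m while reacting, then v²/(2a_F) = 834.569 / 5.000 = 166.914 m while braking, for a total of 40.444 + 166.914 = 207.358 m.
Since a_F ≤ a_L and the follower starts braking later, the follower is never slower than the leader, so the closest approach is when both have stopped.
Minimum gap = 207.358 − 62.281 = 145.077 m.

Minimum gap ≈ 145 m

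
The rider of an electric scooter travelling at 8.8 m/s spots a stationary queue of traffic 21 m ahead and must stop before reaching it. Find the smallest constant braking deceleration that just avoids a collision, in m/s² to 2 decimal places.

v² = 2a·d ⇒ a = v²/(2d) = 8.8000² / (2 × 21.000) = 77.440 / 42.000 = 1.8438 m/s².

Required deceleration ≈ 1.84 m/s²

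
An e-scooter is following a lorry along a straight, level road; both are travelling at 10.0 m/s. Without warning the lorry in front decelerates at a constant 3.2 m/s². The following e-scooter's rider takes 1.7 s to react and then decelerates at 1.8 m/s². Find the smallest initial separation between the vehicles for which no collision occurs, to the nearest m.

Leader travels v²/(2a_L) = 100.000 / 6.400 = 15.625 m before stopping.
Follower covers v·t_r = 10.0000 × 1.7 = 17.000 m while reacting, then v²/(2a_F) = 100.000 / 3.600 = 27.778 m while braking, for a total of 17.000 + 27.778 = 44.778 m.
Since a_F ≤ a_L and the follower starts braking later, the follower is never slower than the leader, so the closest approach is when both have stopped.
Minimum gap = 44.778 − 15.625 = 29.153 m.

Minimum gap ≈ 29 m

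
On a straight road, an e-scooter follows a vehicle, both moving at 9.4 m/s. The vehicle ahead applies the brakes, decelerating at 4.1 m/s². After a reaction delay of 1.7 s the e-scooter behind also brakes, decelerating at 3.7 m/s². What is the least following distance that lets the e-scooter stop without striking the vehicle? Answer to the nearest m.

Minimum gap ≈ 17 m

Leader travels v²/(2a_L) = 88.360 / 8.200 = 10.776 m before stopping.
Follower covers v·t_r = 9.4000 × 1.7 = 15.980 m while reacting, then v²/(2a_F) = 88.360 / 7.400 = 11.941 m while braking, for a total of 15.980 + 11.941 = 27.921 m.
Since a_F ≤ a_L and the follower starts braking later, the follower is never slower than the leader, so the closest approach is when both have stopped.
Minimum gap = 27.921 − 10.776 = 17.145 m.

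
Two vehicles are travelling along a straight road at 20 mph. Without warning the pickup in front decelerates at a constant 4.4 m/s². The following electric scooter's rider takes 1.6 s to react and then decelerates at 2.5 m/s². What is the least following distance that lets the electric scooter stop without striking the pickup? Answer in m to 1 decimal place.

Minimum gap ≈ 21.2 m

20 mph × 0.44704 = 8.9408 m/s.
Leader travels v²/(2a_L) = 79.938 / 8.800 = 9.084 m before stopping.
Follower covers v·t_r = 8.9408 × 1.6 = 14.305 m while reacting, then v²/(2a_F) = 79.938 / 5.000 = 15.988 m while braking, for a total of 14.305 + 15.988 = 30.293 m.
Since a_F ≤ a_L and the follower starts braking later, the follower is never slower than the leader, so the closest approach is when both have stopped.
Minimum gap = 30.293 − 9.084 = 21.209 m.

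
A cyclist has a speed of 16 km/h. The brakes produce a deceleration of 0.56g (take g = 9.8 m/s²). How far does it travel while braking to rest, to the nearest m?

16 km/h ÷ 3.6 = 4.4444 m/s.
a = 0.56 × 9.8 = 5.488 m/s².
Braking distance = v²/(2a) = 4.4444² / (2 × 5.488) = 19.753 / 10.976 = 1.800 m.

Braking distance ≈ 2 m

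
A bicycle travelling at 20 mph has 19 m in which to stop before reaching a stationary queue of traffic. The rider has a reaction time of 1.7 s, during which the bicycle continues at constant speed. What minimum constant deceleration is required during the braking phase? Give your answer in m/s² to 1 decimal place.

20 mph × 0.44704 = 8.9408 m/s.
Distance covered during reaction = 8.9408 × 1.7 = 15.199 m.
Distance available for braking: 19 − 15.199 = 3.801 m.
v² = 2a·d ⇒ a = v²/(2d) = 8.9408² / (2 × 3.801) = 79.938 / 7.602 = 10.5154 m/s².

Required deceleration ≈ 10.5 m/s²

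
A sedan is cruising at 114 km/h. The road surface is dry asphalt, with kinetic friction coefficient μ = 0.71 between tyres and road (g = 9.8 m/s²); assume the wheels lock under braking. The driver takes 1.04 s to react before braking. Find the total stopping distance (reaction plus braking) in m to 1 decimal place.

Total stopping distance ≈ 105.0 m

114 km/h ÷ 3.6 = 31.6667 m/s.
a = μg = 0.71 × 9.8 = 6.958 m/s².
Reaction distance = v·t_r = 31.6667 × 1.04 = 32.933 m.
Braking distance = v²/(2a) = 31.6667² / (2 × 6.958) = 1002.780 / 13.916 = 72.059 m.
Total = 32.933 + 72.059 = 104.992 m.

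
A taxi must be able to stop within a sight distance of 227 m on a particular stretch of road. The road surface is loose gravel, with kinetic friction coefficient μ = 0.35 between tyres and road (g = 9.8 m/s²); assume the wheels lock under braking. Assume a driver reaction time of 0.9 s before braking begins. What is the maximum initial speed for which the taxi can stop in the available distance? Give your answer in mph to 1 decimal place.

Maximum speed ≈ 81.6 mph

a = μg = 0.35 × 9.8 = 3.430 m/s².
Stopping distance: v·t_r + v²/(2a) = 227 with t_r = 0.9 s and a = 3.430 m/s².
So v² + 6.174 v − 1557.22 = 0.
Positive root: v = −a·t_r + √((a·t_r)² + 2a·d) = −3.087 + √(9.530 + 1557.22) = 36.4952 m/s.
36.4952 m/s ÷ 0.44704 = 81.637 mph.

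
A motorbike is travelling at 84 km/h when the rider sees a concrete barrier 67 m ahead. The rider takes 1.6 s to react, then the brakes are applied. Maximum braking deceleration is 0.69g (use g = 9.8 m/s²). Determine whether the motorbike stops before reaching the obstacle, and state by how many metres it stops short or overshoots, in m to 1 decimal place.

84 km/h ÷ 3.6 = 23.3333 m/s.
a = 0.69 × 9.8 = 6.762 m/s².
Reaction distance = 23.3333 × 1.6 = 37.333 m.
Braking distance = v²/(2a) = 544.443 / 13.524 = 40.258 m.
Total stopping distance = 37.333 + 40.258 = 77.591 m, vs 67 m available — it cannot stop in time and overshoots by 77.591 − 67 = 10.591 m.

No — it overshoots by 10.6 m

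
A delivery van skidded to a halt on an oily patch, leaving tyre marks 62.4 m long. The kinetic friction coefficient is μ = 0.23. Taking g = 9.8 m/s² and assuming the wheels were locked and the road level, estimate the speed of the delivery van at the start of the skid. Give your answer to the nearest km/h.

Deceleration a = μg = 0.23 × 9.8 = 2.254 m/s².
v = √(2a·d) = √(2 × 2.254 × 62.4) = √281.299 = 16.7720 m/s.
= 16.7720 × 3.6 = 60.379 km/h.

Initial speed ≈ 60 km/h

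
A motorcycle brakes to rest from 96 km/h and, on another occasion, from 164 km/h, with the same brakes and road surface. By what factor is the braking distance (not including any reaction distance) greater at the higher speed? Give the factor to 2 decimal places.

Braking distance d = v²/(2a), so with a fixed, d ∝ v².
Factor = (164/96)² = 1.7083² = 2.9183.

Factor ≈ 2.92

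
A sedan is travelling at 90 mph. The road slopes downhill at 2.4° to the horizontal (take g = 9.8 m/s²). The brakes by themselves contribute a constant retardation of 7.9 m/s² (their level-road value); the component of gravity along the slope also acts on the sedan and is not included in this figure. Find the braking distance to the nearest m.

90 mph × 0.44704 = 40.2336 m/s.
Gravity along the downhill slope reduces the braking deceleration: a_eff = 7.900 − 9.8·sin 2.4° = 7.900 − 0.410 = 7.490 m/s².
Braking distance = v²/(2a) = 40.2336² / (2 × 7.490) = 1618.743 / 14.980 = 108.060 m.

Braking distance ≈ 108 m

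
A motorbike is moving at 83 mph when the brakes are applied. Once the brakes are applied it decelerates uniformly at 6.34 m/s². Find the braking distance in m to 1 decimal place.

83 mph × 0.44704 = 37.1043 m/s.
Braking distance = v²/(2a) = 37.1043² / (2 × 6.340) = 1376.729 / 12.680 = 108.575 m.

Braking distance ≈ 108.6 m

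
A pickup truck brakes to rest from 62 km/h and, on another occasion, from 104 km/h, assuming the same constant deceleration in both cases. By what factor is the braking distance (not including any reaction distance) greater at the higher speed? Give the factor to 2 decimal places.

Braking distance d = v²/(2a), so with a fixed, d ∝ v².
Factor = (104/62)² = 1.6774² = 2.8137.

Factor ≈ 2.81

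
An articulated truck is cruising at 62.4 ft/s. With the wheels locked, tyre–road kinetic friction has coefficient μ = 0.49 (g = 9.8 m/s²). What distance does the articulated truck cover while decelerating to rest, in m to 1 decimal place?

62.4 ft/s × 0.3048 = 19.0195 m/s.
a = μg = 0.49 × 9.8 = 4.802 m/s².
Braking distance = v²/(2a) = 19.0195² / (2 × 4.802) = 361.741 / 9.604 = 37.666 m.

Braking distance ≈ 37.7 m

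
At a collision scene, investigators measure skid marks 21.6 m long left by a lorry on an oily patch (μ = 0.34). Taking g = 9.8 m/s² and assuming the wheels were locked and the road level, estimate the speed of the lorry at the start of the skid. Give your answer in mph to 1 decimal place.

Initial speed ≈ 26.8 mph

Deceleration a = μg = 0.34 × 9.8 = 3.332 m/s².
v = √(2a·d) = √(2 × 3.332 × 21.6) = √143.942 = 11.9976 m/s.
= 11.9976 ÷ 0.44704 = 26.838 mph.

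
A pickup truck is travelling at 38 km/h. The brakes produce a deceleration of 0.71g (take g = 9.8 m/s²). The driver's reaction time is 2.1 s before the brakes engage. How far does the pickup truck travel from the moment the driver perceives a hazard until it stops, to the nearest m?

Total stopping distance ≈ 30 m

38 km/h ÷ 3.6 = 10.5556 m/s.
a = 0.71 × 9.8 = 6.958 m/s².
Reaction distance = v·t_r = 10.5556 × 2.1 = 22.167 m.
Braking distance = v²/(2a) = 10.5556² / (2 × 6.958) = 111.421 / 13.916 = 8.007 m.
Total = 22.167 + 8.007 = 30.174 m.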